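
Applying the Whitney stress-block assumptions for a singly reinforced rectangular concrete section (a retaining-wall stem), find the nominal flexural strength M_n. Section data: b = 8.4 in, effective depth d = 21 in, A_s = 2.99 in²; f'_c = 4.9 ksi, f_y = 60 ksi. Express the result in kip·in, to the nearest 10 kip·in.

T = A_s f_y = 2.99 × 60 = 179.4 kips.
a = T/(0.85 f'_c b) = 179.4/(0.85 × 4.9 × 8.4) = 5.128 in.
M_n = T(d − a/2) = 179.4 × (21 − 2.564) = 3307.4 kip·in.

M_n ≈ 3310 kip·in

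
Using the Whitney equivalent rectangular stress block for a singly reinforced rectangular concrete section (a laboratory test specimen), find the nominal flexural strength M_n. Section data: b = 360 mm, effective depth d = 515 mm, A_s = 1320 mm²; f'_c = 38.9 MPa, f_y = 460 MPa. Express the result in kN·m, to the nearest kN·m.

M_n ≈ 297 kN·m

T = A_s f_y = 1320 × 460 = 607200 N = 607.2 kN.
From C = T: a = T/(0.85 f'_c b) = 607200/(0.85 × 38.9 × 360) = 51.01 mm.
M_n = T(d − a/2) = 607.2 kN × (515 − 25.505) mm = 297.22 kN·m.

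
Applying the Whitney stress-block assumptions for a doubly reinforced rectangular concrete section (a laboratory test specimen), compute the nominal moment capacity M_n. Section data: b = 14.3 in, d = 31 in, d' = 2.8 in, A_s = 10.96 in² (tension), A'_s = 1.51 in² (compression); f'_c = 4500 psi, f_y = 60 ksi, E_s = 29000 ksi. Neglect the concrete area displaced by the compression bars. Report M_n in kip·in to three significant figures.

Assume both steels yield.
a = (A_s − A'_s) f_y/(0.85 f'_c b) = (10.96 − 1.51) × 60/(0.85 × 4.5 × 14.3) = 10.366 in.
c = a/β₁ = 10.366/0.825 = 12.565 in; ε'_s = 0.003(c − d')/c = 0.0023 ≥ ε_y = 0.0021, so the compression steel yields.
M_n = (A_s − A'_s) f_y (d − a/2) + A'_s f_y (d − d') = 567 × (31 − 5.183) + 90.6 × (31 − 2.8) = 14638.2 + 2554.9 = 17193.1 kip·in.

M_n ≈ 17200 kip·in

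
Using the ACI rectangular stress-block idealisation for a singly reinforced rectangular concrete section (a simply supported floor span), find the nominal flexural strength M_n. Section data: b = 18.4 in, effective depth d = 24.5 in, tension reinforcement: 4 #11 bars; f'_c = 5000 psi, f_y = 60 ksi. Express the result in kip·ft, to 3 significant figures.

A_s = 4 × 1.56 = 6.24 in².
T = A_s f_y = 6.24 × 60 = 374.4 kips.
a = T/(0.85 f'_c b) = 374.4/(0.85 × 5 × 18.4) = 4.788 in.
M_n = T(d − a/2) = 374.4 × (24.5 − 2.394) = 8276.5 kip·in = 8276.5/12 = 689.71 kip·ft.

M_n ≈ 690 kip·ft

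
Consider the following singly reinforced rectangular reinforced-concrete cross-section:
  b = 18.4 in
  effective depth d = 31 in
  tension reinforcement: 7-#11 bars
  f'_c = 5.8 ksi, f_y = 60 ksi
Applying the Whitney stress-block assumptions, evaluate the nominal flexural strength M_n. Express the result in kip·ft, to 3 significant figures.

M_n ≈ 1500 kip·ft

A_s = 7 × 1.56 = 10.92 in².
T = A_s f_y = 10.92 × 60 = 655.2 kips.
a = T/(0.85 f'_c b) = 655.2/(0.85 × 5.8 × 18.4) = 7.223 in.
M_n = T(d − a/2) = 655.2 × (31 − 3.6115) = 17944.9 kip·in = 17944.9/12 = 1495.41 kip·ft.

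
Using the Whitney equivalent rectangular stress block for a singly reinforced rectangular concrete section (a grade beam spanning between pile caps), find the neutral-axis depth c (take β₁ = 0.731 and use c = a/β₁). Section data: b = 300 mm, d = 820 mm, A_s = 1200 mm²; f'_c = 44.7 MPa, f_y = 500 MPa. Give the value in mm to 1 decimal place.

c ≈ 72.0 mm

T = A_s f_y = 1200 × 500 = 600000 N = 600 kN.
Setting C = 0.85 f'_c a b equal to T: a = 600000/(0.85 × 44.7 × 300) = 52.639 mm.
With β₁ = 0.731, c = a/β₁ = 52.639/0.731 = 72.0 mm.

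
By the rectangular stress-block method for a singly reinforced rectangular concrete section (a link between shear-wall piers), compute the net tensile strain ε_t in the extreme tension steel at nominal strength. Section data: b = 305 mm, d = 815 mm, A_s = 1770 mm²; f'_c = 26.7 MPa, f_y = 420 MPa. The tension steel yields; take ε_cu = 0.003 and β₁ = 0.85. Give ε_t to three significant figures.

ε_t ≈ 0.0164

a = A_s f_y/(0.85 f'_c b) = 107.40 mm.
β₁ = 0.85, so c = a/β₁ = 107.40/0.85 = 126.35 mm.
From the linear strain diagram with ε_cu = 0.003: ε_t = 0.003 (d − c)/c = 0.003 × (815 − 126.35)/126.35 = 0.0164.
Since ε_t ≥ 0.005, the section is tension-controlled.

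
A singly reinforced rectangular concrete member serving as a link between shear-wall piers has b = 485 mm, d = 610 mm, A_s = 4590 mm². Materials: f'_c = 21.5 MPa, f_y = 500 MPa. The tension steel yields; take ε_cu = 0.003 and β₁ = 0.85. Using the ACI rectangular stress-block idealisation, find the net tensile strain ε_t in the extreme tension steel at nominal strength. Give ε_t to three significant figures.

ε_t ≈ 0.00301

a = A_s f_y/(0.85 f'_c b) = 258.93 mm.
β₁ = 0.85, so c = a/β₁ = 258.93/0.85 = 304.62 mm.
From the linear strain diagram with ε_cu = 0.003: ε_t = 0.003 (d − c)/c = 0.003 × (610 − 304.62)/304.62 = 0.00301.
ε_t < 0.004 — the section is over-reinforced for flexure under ACI limits.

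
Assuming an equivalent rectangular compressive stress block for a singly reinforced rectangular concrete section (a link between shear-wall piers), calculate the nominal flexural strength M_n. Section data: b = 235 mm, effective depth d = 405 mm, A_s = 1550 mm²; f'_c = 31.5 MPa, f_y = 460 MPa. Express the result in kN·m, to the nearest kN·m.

T = A_s f_y = 1550 × 460 = 713000 N = 713 kN.
From C = T: a = T/(0.85 f'_c b) = 713000/(0.85 × 31.5 × 235) = 113.32 mm.
M_n = T(d − a/2) = 713 kN × (405 − 56.66) mm = 248.37 kN·m.

M_n ≈ 248 kN·m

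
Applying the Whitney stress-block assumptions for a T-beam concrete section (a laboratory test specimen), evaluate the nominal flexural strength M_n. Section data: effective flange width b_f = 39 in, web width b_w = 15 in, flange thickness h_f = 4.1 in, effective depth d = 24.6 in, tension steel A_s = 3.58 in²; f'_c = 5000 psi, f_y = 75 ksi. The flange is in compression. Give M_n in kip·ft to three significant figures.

Tension: T = A_s f_y = 3.58 × 75 = 268.5 kips.
Try a within the flange: a = T/(0.85 f'_c b_f) = 268.5/(0.85 × 5 × 39) = 1.620 in.
Since a = 1.620 ≤ h_f = 4.1 in, the stress block lies entirely in the flange; analyse as a rectangular beam of width b_f.
M_n = T(d − a/2) = 268.5 × (24.6 − 0.81) = 6387.6 kip·in.
M_n = 6387.6/12 = 532.30 kip·ft.

M_n ≈ 532 kip·ft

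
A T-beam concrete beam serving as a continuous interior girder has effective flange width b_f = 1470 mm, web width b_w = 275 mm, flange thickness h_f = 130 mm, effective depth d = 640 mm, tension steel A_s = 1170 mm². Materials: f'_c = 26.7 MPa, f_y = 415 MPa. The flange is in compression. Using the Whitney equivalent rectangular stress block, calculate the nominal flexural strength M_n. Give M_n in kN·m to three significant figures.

Tension: T = A_s f_y = 1170 × 415 = 485550 N.
Try a within the flange: a = T/(0.85 f'_c b_f) = 485550/(0.85 × 26.7 × 1470) = 14.55 mm.
Since a = 14.55 ≤ h_f = 130 mm, the stress block lies entirely in the flange; analyse as a rectangular beam of width b_f.
M_n = T(d − a/2) = 485550 × (640 − 7.275) = 307.22 × 10⁶ N·mm.
M_n = 307.22 kN·m.

M_n ≈ 307 kN·m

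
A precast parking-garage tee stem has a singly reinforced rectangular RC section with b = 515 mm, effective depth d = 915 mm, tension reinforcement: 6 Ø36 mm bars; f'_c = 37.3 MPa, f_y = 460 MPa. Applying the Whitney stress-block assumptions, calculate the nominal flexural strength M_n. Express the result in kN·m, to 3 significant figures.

A_s = 6 × 1018 = 6108 mm².
T = A_s f_y = 6108 × 460 = 2809680 N = 2809.68 kN.
From C = T: a = T/(0.85 f'_c b) = 2809680/(0.85 × 37.3 × 515) = 172.08 mm.
M_n = T(d − a/2) = 2809.68 kN × (915 − 86.04) mm = 2329.11 kN·m.

M_n ≈ 2330 kN·m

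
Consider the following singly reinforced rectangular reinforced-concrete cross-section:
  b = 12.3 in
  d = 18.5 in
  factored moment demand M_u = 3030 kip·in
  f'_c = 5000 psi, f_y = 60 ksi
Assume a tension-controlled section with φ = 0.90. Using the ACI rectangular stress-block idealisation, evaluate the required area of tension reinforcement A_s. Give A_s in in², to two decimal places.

A_s ≈ 3.39 in²

M_n = M_u/φ = 3030/0.90 = 3366.67 kip·in.
From M_n = 0.85 f'_c a b (d − a/2):
a = d − √(d² − 2M_n/(0.85 f'_c b)) = 18.5 − √(18.5² − 2 × 3366.67/(0.85 × 5 × 12.3)) = 3.890 in.
A_s = 0.85 f'_c a b / f_y = 0.85 × 5 × 3.890 × 12.3 / 60 = 3.389 in².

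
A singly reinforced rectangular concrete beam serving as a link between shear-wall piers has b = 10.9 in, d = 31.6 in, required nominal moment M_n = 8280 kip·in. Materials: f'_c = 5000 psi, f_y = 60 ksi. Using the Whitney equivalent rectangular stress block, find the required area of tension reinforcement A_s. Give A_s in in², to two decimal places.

A_s ≈ 4.85 in²

From M_n = 0.85 f'_c a b (d − a/2):
a = d − √(d² − 2M_n/(0.85 f'_c b)) = 31.6 − √(31.6² − 2 × 8280/(0.85 × 5 × 10.9)) = 6.280 in.
A_s = 0.85 f'_c a b / f_y = 0.85 × 5 × 6.280 × 10.9 / 60 = 4.849 in².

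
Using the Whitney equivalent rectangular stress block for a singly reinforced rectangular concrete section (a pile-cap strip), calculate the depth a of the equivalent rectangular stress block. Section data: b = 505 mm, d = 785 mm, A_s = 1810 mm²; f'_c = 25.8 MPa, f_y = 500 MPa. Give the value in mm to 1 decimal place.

a ≈ 81.7 mm

T = A_s f_y = 1810 × 500 = 905000 N = 905 kN.
Setting C = 0.85 f'_c a b equal to T: a = 905000/(0.85 × 25.8 × 505) = 81.7 mm.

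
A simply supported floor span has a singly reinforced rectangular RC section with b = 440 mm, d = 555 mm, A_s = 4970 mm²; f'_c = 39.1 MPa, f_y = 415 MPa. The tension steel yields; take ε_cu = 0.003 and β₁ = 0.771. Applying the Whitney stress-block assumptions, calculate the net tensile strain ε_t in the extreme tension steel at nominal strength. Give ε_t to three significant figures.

ε_t ≈ 0.00610

a = A_s f_y/(0.85 f'_c b) = 141.04 mm.
β₁ = 0.771, so c = a/β₁ = 141.04/0.771 = 182.93 mm.
From the linear strain diagram with ε_cu = 0.003: ε_t = 0.003 (d − c)/c = 0.003 × (555 − 182.93)/182.93 = 0.00610.
Since ε_t ≥ 0.005, the section is tension-controlled.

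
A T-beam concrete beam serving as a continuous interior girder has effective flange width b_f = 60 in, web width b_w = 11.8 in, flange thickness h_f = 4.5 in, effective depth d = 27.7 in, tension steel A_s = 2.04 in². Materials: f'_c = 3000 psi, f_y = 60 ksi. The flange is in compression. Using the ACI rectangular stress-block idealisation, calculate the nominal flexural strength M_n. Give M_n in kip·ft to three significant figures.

Tension: T = A_s f_y = 2.04 × 60 = 122.4 kips.
Try a within the flange: a = T/(0.85 f'_c b_f) = 122.4/(0.85 × 3 × 60) = 0.800 in.
Since a = 0.800 ≤ h_f = 4.5 in, the stress block lies entirely in the flange; analyse as a rectangular beam of width b_f.
M_n = T(d − a/2) = 122.4 × (27.7 − 0.4) = 3341.5 kip·in.
M_n = 3341.5/12 = 278.46 kip·ft.

M_n ≈ 278 kip·ft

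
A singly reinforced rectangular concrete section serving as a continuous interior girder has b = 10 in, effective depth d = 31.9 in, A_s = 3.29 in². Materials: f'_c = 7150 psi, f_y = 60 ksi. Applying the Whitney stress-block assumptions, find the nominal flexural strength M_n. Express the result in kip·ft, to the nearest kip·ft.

T = A_s f_y = 3.29 × 60 = 197.4 kips.
a = T/(0.85 f'_c b) = 197.4/(0.85 × 7.15 × 10) = 3.248 in.
M_n = T(d − a/2) = 197.4 × (31.9 − 1.624) = 5976.5 kip·in = 5976.5/12 = 498.04 kip·ft.

M_n ≈ 498 kip·ft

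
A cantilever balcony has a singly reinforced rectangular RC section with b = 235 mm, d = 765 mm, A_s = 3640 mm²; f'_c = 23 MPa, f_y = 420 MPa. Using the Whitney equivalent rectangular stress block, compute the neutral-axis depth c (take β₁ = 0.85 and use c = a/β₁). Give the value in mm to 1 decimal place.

c ≈ 391.5 mm

T = A_s f_y = 3640 × 420 = 1528800 N = 1528.8 kN.
Setting C = 0.85 f'_c a b equal to T: a = 1528800/(0.85 × 23 × 235) = 332.764 mm.
With β₁ = 0.85, c = a/β₁ = 332.764/0.85 = 391.5 mm.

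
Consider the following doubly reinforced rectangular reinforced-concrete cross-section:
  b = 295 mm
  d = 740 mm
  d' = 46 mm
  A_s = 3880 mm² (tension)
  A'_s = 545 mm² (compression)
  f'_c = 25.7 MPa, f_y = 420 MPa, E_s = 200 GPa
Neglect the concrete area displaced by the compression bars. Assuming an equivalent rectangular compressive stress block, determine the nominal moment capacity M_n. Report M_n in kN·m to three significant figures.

Assume both tension and compression steel yield.
Net tension couple steel: A_s − A'_s = 3335 mm².
a = (A_s − A'_s) f_y / (0.85 f'_c b) = 1400700/(0.85 × 25.7 × 295) = 217.36 mm.
c = a/β₁ = 217.36/0.85 = 255.72 mm; ε'_s = 0.003(c − d')/c = 0.0025 ≥ f_y/E_s = 0.0021, so compression steel does yield.
M_n = (A_s − A'_s) f_y (d − a/2) + A'_s f_y (d − d') = [1400700 × (740 − 108.68) + 228900 × (740 − 46)] × 10⁻⁶ = 884.29 + 158.86 = 1043.15 kN·m.

M_n ≈ 1040 kN·m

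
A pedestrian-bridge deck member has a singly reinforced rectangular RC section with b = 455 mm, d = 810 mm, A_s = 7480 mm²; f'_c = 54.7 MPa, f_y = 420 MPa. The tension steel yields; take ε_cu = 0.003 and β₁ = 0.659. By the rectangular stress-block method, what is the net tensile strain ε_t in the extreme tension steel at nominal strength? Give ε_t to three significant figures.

a = A_s f_y/(0.85 f'_c b) = 148.50 mm.
β₁ = 0.659, so c = a/β₁ = 148.50/0.659 = 225.34 mm.
From the linear strain diagram with ε_cu = 0.003: ε_t = 0.003 (d − c)/c = 0.003 × (810 − 225.34)/225.34 = 0.00778.
Since ε_t ≥ 0.005, the section is tension-controlled.

ε_t ≈ 0.00778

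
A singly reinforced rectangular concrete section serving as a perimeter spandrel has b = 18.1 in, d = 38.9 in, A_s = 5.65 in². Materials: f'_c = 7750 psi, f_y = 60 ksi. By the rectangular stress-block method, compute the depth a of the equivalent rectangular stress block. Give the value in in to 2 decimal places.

a ≈ 2.84 in

T = A_s f_y = 5.65 × 60 = 339 kips.
a = T/(0.85 f'_c b) = 339/(0.85 × 7.75 × 18.1) = 2.84 in.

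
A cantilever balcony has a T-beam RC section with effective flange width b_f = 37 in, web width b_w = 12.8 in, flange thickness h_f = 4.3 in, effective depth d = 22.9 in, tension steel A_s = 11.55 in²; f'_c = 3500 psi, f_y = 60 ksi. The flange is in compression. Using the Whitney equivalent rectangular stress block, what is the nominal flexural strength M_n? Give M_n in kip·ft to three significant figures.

M_n ≈ 1110 kip·ft

Tension: T = A_s f_y = 11.55 × 60 = 693 kips.
Try a within the flange: a = T/(0.85 f'_c b_f) = 693/(0.85 × 3.5 × 37) = 6.296 in.
a = 6.296 > h_f = 4.3 in: the block extends into the web. Split into flange-overhang and web parts.
C_f = 0.85 f'_c (b_f − b_w) h_f = 0.85 × 3.5 × (37 − 12.8) × 4.3 = 309.6 kips.
Remaining web compression depth: a_w = (T − C_f)/(0.85 f'_c b_w) = (693 − 309.6)/(0.85 × 3.5 × 12.8) = 10.068 in.
M_n = C_f(d − h_f/2) + (T − C_f)(d − a_w/2) = 309.6 × (22.9 − 2.15) + 383.4 × (22.9 − 5.034) = 6424.2 + 6849.8 = 13274.0 kip·in.
M_n = 13274.0/12 = 1106.17 kip·ft.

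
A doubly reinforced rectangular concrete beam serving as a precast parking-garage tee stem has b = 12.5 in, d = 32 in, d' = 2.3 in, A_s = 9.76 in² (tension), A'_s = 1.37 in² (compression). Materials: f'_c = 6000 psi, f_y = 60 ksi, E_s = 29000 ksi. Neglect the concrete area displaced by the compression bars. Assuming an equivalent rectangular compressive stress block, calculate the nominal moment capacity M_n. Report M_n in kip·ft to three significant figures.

Assume both steels yield.
a = (A_s − A'_s) f_y/(0.85 f'_c b) = (9.76 − 1.37) × 60/(0.85 × 6 × 12.5) = 7.896 in.
c = a/β₁ = 7.896/0.75 = 10.528 in; ε'_s = 0.003(c − d')/c = 0.0023 ≥ ε_y = 0.0021, so the compression steel yields.
M_n = (A_s − A'_s) f_y (d − a/2) + A'_s f_y (d − d') = 503.4 × (32 − 3.948) + 82.2 × (32 − 2.3) = 14121.4 + 2441.3 = 16562.7 kip·in = 16562.7/12 = 1380.23 kip·ft.

M_n ≈ 1380 kip·ft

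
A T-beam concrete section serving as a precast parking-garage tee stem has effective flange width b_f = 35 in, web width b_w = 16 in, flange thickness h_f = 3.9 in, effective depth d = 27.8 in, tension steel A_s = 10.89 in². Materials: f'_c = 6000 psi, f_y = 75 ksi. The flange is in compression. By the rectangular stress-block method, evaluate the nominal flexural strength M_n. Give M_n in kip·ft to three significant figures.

M_n ≈ 1730 kip·ft

Tension: T = A_s f_y = 10.89 × 75 = 816.75 kips.
Try a within the flange: a = T/(0.85 f'_c b_f) = 816.75/(0.85 × 6 × 35) = 4.576 in.
a = 4.576 > h_f = 3.9 in: the block extends into the web. Split into flange-overhang and web parts.
C_f = 0.85 f'_c (b_f − b_w) h_f = 0.85 × 6 × (35 − 16) × 3.9 = 377.9 kips.
Remaining web compression depth: a_w = (T − C_f)/(0.85 f'_c b_w) = (816.75 − 377.9)/(0.85 × 6 × 16) = 5.378 in.
M_n = C_f(d − h_f/2) + (T − C_f)(d − a_w/2) = 377.9 × (27.8 − 1.95) + 438.85 × (27.8 − 2.689) = 9768.7 + 11020.0 = 20788.7 kip·in.
M_n = 20788.7/12 = 1732.39 kip·ft.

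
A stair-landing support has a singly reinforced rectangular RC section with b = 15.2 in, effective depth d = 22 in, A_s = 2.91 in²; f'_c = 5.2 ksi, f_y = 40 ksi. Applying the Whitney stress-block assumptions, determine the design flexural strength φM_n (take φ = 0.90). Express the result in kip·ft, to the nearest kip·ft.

T = A_s f_y = 2.91 × 40 = 116.4 kips.
a = T/(0.85 f'_c b) = 116.4/(0.85 × 5.2 × 15.2) = 1.733 in.
M_n = T(d − a/2) = 116.4 × (22 − 0.8665) = 2459.9 kip·in = 2459.9/12 = 204.99 kip·ft.
φM_n = 0.90 × 204.99 = 184.49 kip·ft.

φM_n ≈ 184 kip·ft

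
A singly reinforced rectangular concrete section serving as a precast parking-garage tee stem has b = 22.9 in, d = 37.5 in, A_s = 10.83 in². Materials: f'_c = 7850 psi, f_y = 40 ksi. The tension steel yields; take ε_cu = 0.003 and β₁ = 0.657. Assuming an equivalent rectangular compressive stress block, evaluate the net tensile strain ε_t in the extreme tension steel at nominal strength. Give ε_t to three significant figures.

a = A_s f_y/(0.85 f'_c b) = 2.835 in.
β₁ = 0.657, so c = a/β₁ = 2.835/0.657 = 4.315 in.
From the linear strain diagram with ε_cu = 0.003: ε_t = 0.003 (d − c)/c = 0.003 × (37.5 − 4.315)/4.315 = 0.0231.
Since ε_t ≥ 0.005, the section is tension-controlled.

ε_t ≈ 0.0231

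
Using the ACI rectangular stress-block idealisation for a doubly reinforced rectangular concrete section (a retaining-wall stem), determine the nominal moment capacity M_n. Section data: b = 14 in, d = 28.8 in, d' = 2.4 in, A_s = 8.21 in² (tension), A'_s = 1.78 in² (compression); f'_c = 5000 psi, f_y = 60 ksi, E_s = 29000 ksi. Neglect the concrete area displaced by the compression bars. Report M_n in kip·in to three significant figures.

M_n ≈ 12700 kip·in

Assume both steels yield.
a = (A_s − A'_s) f_y/(0.85 f'_c b) = (8.21 − 1.78) × 60/(0.85 × 5 × 14) = 6.484 in.
c = a/β₁ = 6.484/0.8 = 8.105 in; ε'_s = 0.003(c − d')/c = 0.0021 ≥ ε_y = 0.0021, so the compression steel yields.
M_n = (A_s − A'_s) f_y (d − a/2) + A'_s f_y (d − d') = 385.8 × (28.8 − 3.242) + 106.8 × (28.8 − 2.4) = 9860.3 + 2819.5 = 12679.8 kip·in.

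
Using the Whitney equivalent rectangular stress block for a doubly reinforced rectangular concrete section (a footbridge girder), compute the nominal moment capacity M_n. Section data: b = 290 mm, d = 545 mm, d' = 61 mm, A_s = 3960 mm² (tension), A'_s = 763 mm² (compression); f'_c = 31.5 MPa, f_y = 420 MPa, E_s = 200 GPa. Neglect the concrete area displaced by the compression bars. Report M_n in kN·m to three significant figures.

Assume both tension and compression steel yield.
Net tension couple steel: A_s − A'_s = 3197 mm².
a = (A_s − A'_s) f_y / (0.85 f'_c b) = 1342740/(0.85 × 31.5 × 290) = 172.93 mm.
c = a/β₁ = 172.93/0.825 = 209.61 mm; ε'_s = 0.003(c − d')/c = 0.0021 ≥ f_y/E_s = 0.0021, so compression steel does yield.
M_n = (A_s − A'_s) f_y (d − a/2) + A'_s f_y (d − d') = [1342740 × (545 − 86.465) + 320460 × (545 − 61)] × 10⁻⁶ = 615.69 + 155.10 = 770.79 kN·m.

M_n ≈ 771 kN·m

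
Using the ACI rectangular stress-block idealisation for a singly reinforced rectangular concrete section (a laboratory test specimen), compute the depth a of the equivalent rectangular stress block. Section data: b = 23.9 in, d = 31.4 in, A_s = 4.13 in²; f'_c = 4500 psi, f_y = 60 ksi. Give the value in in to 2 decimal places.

T = A_s f_y = 4.13 × 60 = 247.8 kips.
a = T/(0.85 f'_c b) = 247.8/(0.85 × 4.5 × 23.9) = 2.71 in.

a ≈ 2.71 in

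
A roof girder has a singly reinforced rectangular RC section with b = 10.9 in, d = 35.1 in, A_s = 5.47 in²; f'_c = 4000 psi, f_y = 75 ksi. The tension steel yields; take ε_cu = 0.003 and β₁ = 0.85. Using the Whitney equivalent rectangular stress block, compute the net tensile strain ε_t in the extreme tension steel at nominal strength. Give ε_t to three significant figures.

a = A_s f_y/(0.85 f'_c b) = 11.070 in.
β₁ = 0.85, so c = a/β₁ = 11.070/0.85 = 13.024 in.
From the linear strain diagram with ε_cu = 0.003: ε_t = 0.003 (d − c)/c = 0.003 × (35.1 − 13.024)/13.024 = 0.00509.
Since ε_t ≥ 0.005, the section is tension-controlled.

ε_t ≈ 0.00509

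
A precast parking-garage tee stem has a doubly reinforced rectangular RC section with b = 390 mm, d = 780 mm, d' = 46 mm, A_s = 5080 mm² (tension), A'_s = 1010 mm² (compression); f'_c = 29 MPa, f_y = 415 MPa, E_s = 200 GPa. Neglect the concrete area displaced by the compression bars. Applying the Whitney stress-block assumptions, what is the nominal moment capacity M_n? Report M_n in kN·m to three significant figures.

Assume both tension and compression steel yield.
Net tension couple steel: A_s − A'_s = 4070 mm².
a = (A_s − A'_s) f_y / (0.85 f'_c b) = 1689050/(0.85 × 29 × 390) = 175.70 mm.
c = a/β₁ = 175.70/0.843 = 208.42 mm; ε'_s = 0.003(c − d')/c = 0.0023 ≥ f_y/E_s = 0.0021, so compression steel does yield.
M_n = (A_s − A'_s) f_y (d − a/2) + A'_s f_y (d − d') = [1689050 × (780 − 87.85) + 419150 × (780 − 46)] × 10⁻⁶ = 1169.08 + 307.66 = 1476.74 kN·m.

M_n ≈ 1480 kN·m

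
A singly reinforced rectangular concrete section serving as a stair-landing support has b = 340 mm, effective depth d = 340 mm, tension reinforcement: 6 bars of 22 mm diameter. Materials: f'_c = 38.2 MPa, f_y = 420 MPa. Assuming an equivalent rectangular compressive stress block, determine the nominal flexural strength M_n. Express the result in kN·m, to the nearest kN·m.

M_n ≈ 284 kN·m

A_s = 6 × 380 = 2280 mm².
T = A_s f_y = 2280 × 420 = 957600 N = 957.6 kN.
From C = T: a = T/(0.85 f'_c b) = 957600/(0.85 × 38.2 × 340) = 86.74 mm.
M_n = T(d − a/2) = 957.6 kN × (340 − 43.37) mm = 284.05 kN·m.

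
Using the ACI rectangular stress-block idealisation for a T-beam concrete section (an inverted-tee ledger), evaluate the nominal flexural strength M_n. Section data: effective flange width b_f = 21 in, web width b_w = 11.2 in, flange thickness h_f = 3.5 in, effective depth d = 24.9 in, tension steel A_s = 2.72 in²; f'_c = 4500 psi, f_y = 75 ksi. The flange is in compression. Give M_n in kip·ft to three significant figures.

M_n ≈ 402 kip·ft

Tension: T = A_s f_y = 2.72 × 75 = 204 kips.
Try a within the flange: a = T/(0.85 f'_c b_f) = 204/(0.85 × 4.5 × 21) = 2.540 in.
Since a = 2.540 ≤ h_f = 3.5 in, the stress block lies entirely in the flange; analyse as a rectangular beam of width b_f.
M_n = T(d − a/2) = 204 × (24.9 − 1.27) = 4820.5 kip·in.
M_n = 4820.5/12 = 401.71 kip·ft.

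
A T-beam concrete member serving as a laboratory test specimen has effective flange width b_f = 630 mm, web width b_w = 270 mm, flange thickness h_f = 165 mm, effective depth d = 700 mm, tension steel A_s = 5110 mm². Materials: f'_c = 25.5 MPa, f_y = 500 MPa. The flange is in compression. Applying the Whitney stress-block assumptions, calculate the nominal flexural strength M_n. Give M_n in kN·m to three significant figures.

M_n ≈ 1550 kN·m

Tension: T = A_s f_y = 5110 × 500 = 2555000 N.
Try a within the flange: a = T/(0.85 f'_c b_f) = 2555000/(0.85 × 25.5 × 630) = 187.11 mm.
a = 187.11 > h_f = 165 mm: the block extends into the web. Split into flange-overhang and web parts.
C_f = 0.85 f'_c (b_f − b_w) h_f = 0.85 × 25.5 × (630 − 270) × 165 = 1287495 N.
Remaining web compression depth: a_w = (T − C_f)/(0.85 f'_c b_w) = (2555000 − 1287495)/(0.85 × 25.5 × 270) = 216.58 mm.
M_n = C_f(d − h_f/2) + (T − C_f)(d − a_w/2) = 1287495 × (700 − 82.5) + 1267505 × (700 − 108.29) = 795.03 + 750.00 = 1545.03 × 10⁶ N·mm.
M_n = 1545.03 kN·m.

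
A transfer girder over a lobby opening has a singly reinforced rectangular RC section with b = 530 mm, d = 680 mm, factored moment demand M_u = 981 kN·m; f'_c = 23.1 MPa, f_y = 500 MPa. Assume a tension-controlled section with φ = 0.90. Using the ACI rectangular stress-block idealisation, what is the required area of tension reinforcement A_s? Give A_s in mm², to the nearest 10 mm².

A_s ≈ 3690 mm²

M_n = M_u/φ = 981/0.90 = 1090 kN·m.
With M_n = 0.85 f'_c a b (d − a/2), solve the quadratic for a:
a = d − √(d² − 2M_n/(0.85 f'_c b)) = 680 − √(680² − 2 × 1090×10⁶/(0.85 × 23.1 × 530)) = 177.09 mm.
A_s = 0.85 f'_c a b / f_y = 0.85 × 23.1 × 177.09 × 530 / 500 = 3685.8 mm².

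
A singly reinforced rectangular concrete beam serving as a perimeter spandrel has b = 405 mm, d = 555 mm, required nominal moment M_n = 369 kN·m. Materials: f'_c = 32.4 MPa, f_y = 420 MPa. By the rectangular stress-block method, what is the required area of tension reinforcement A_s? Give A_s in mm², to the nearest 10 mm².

With M_n = 0.85 f'_c a b (d − a/2), solve the quadratic for a:
a = d − √(d² − 2M_n/(0.85 f'_c b)) = 555 − √(555² − 2 × 369×10⁶/(0.85 × 32.4 × 405)) = 63.21 mm.
A_s = 0.85 f'_c a b / f_y = 0.85 × 32.4 × 63.21 × 405 / 420 = 1678.6 mm².

A_s ≈ 1680 mm²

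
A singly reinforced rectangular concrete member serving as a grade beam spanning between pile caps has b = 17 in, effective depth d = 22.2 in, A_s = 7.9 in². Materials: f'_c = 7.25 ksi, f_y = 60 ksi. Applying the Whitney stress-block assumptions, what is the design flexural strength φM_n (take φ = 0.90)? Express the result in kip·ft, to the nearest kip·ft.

T = A_s f_y = 7.9 × 60 = 474 kips.
a = T/(0.85 f'_c b) = 474/(0.85 × 7.25 × 17) = 4.525 in.
M_n = T(d − a/2) = 474 × (22.2 − 2.2625) = 9450.4 kip·in = 9450.4/12 = 787.53 kip·ft.
φM_n = 0.90 × 787.53 = 708.78 kip·ft.

φM_n ≈ 709 kip·ft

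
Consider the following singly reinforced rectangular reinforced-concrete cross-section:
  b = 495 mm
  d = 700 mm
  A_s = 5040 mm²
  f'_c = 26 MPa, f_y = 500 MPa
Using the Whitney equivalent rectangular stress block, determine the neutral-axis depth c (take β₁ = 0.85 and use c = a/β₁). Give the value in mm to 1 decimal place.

c ≈ 271.0 mm

T = A_s f_y = 5040 × 500 = 2520000 N = 2520 kN.
Setting C = 0.85 f'_c a b equal to T: a = 2520000/(0.85 × 26 × 495) = 230.358 mm.
With β₁ = 0.85, c = a/β₁ = 230.358/0.85 = 271.0 mm.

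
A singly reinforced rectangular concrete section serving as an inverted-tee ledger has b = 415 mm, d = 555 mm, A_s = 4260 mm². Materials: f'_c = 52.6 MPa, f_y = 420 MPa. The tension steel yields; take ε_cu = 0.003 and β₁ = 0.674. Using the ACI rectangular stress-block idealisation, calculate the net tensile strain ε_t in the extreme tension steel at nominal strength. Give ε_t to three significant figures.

ε_t ≈ 0.00864

a = A_s f_y/(0.85 f'_c b) = 96.43 mm.
β₁ = 0.674, so c = a/β₁ = 96.43/0.674 = 143.07 mm.
From the linear strain diagram with ε_cu = 0.003: ε_t = 0.003 (d − c)/c = 0.003 × (555 − 143.07)/143.07 = 0.00864.
Since ε_t ≥ 0.005, the section is tension-controlled.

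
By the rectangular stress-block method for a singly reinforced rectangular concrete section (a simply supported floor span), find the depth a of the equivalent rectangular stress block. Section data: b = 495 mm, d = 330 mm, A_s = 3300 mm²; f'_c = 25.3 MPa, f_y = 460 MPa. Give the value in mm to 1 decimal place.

T = A_s f_y = 3300 × 460 = 1518000 N = 1518 kN.
Setting C = 0.85 f'_c a b equal to T: a = 1518000/(0.85 × 25.3 × 495) = 142.6 mm.

a ≈ 142.6 mm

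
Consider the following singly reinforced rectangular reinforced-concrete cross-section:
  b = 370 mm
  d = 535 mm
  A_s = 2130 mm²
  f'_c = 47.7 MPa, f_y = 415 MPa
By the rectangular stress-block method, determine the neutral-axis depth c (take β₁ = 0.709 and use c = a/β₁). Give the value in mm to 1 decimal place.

c ≈ 83.1 mm

T = A_s f_y = 2130 × 415 = 883950 N = 883.95 kN.
Setting C = 0.85 f'_c a b equal to T: a = 883950/(0.85 × 47.7 × 370) = 58.924 mm.
With β₁ = 0.709, c = a/β₁ = 58.924/0.709 = 83.1 mm.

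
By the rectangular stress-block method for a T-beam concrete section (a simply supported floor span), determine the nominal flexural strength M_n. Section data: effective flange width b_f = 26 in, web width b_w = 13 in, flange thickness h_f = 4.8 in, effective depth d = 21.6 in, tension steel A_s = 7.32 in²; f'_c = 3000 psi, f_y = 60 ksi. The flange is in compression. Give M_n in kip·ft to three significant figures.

Tension: T = A_s f_y = 7.32 × 60 = 439.2 kips.
Try a within the flange: a = T/(0.85 f'_c b_f) = 439.2/(0.85 × 3 × 26) = 6.624 in.
a = 6.624 > h_f = 4.8 in: the block extends into the web. Split into flange-overhang and web parts.
C_f = 0.85 f'_c (b_f − b_w) h_f = 0.85 × 3 × (26 − 13) × 4.8 = 159.1 kips.
Remaining web compression depth: a_w = (T − C_f)/(0.85 f'_c b_w) = (439.2 − 159.1)/(0.85 × 3 × 13) = 8.449 in.
M_n = C_f(d − h_f/2) + (T − C_f)(d − a_w/2) = 159.1 × (21.6 − 2.4) + 280.1 × (21.6 − 4.2245) = 3054.7 + 4866.9 = 7921.6 kip·in.
M_n = 7921.6/12 = 660.13 kip·ft.

M_n ≈ 660 kip·ft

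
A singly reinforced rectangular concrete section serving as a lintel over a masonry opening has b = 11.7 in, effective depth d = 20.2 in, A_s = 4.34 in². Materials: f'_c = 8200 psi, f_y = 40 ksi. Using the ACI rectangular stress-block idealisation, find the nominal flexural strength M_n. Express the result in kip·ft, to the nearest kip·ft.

T = A_s f_y = 4.34 × 40 = 173.6 kips.
a = T/(0.85 f'_c b) = 173.6/(0.85 × 8.2 × 11.7) = 2.129 in.
M_n = T(d − a/2) = 173.6 × (20.2 − 1.0645) = 3321.9 kip·in = 3321.9/12 = 276.83 kip·ft.

M_n ≈ 277 kip·ft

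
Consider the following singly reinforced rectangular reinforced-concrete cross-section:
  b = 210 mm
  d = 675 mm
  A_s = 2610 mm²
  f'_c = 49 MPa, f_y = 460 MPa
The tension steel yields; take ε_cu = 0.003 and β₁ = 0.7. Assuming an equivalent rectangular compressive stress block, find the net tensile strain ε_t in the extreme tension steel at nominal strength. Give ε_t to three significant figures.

a = A_s f_y/(0.85 f'_c b) = 137.27 mm.
β₁ = 0.7, so c = a/β₁ = 137.27/0.7 = 196.10 mm.
From the linear strain diagram with ε_cu = 0.003: ε_t = 0.003 (d − c)/c = 0.003 × (675 − 196.10)/196.10 = 0.00733.
Since ε_t ≥ 0.005, the section is tension-controlled.

ε_t ≈ 0.00733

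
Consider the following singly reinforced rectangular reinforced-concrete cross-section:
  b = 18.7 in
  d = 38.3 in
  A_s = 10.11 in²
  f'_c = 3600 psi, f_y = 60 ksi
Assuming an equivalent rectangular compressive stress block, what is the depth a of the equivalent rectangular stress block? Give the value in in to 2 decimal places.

T = A_s f_y = 10.11 × 60 = 606.6 kips.
a = T/(0.85 f'_c b) = 606.6/(0.85 × 3.6 × 18.7) = 10.60 in.

a ≈ 10.60 in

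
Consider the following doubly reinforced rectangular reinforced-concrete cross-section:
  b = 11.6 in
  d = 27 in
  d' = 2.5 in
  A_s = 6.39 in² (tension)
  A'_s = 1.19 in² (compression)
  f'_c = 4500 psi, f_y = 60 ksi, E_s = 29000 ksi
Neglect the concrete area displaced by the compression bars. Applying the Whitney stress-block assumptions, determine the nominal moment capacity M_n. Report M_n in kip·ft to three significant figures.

Assume both steels yield.
a = (A_s − A'_s) f_y/(0.85 f'_c b) = (6.39 − 1.19) × 60/(0.85 × 4.5 × 11.6) = 7.032 in.
c = a/β₁ = 7.032/0.825 = 8.524 in; ε'_s = 0.003(c − d')/c = 0.0021 ≥ ε_y = 0.0021, so the compression steel yields.
M_n = (A_s − A'_s) f_y (d − a/2) + A'_s f_y (d − d') = 312 × (27 − 3.516) + 71.4 × (27 − 2.5) = 7327.0 + 1749.3 = 9076.3 kip·in = 9076.3/12 = 756.36 kip·ft.

M_n ≈ 756 kip·ft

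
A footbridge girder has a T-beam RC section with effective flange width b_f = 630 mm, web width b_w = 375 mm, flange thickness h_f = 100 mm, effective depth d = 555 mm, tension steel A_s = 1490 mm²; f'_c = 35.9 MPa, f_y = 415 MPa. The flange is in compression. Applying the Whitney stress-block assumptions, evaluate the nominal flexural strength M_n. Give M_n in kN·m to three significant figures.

Tension: T = A_s f_y = 1490 × 415 = 618350 N.
Try a within the flange: a = T/(0.85 f'_c b_f) = 618350/(0.85 × 35.9 × 630) = 32.16 mm.
Since a = 32.16 ≤ h_f = 100 mm, the stress block lies entirely in the flange; analyse as a rectangular beam of width b_f.
M_n = T(d − a/2) = 618350 × (555 − 16.08) = 333.24 × 10⁶ N·mm.
M_n = 333.24 kN·m.

M_n ≈ 333 kN·m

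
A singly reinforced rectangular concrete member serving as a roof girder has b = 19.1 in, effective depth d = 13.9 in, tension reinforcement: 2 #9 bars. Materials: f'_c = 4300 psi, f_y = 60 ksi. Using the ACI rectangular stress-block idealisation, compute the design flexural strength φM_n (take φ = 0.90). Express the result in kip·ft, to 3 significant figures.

φM_n ≈ 117 kip·ft

A_s = 2 × 1 = 2 in².
T = A_s f_y = 2 × 60 = 120 kips.
a = T/(0.85 f'_c b) = 120/(0.85 × 4.3 × 19.1) = 1.719 in.
M_n = T(d − a/2) = 120 × (13.9 − 0.8595) = 1564.9 kip·in = 1564.9/12 = 130.41 kip·ft.
φM_n = 0.90 × 130.41 = 117.37 kip·ft.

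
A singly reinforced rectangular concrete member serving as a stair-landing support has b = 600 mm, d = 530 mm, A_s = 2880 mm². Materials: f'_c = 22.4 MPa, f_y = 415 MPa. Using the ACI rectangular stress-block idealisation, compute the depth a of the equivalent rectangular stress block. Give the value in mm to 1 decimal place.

T = A_s f_y = 2880 × 415 = 1195200 N = 1195.2 kN.
Setting C = 0.85 f'_c a b equal to T: a = 1195200/(0.85 × 22.4 × 600) = 104.6 mm.

a ≈ 104.6 mm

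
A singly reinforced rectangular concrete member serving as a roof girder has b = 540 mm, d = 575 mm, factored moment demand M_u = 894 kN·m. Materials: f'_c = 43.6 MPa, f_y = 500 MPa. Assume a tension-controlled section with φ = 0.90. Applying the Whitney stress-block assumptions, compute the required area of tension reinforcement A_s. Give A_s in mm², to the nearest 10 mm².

M_n = M_u/φ = 894/0.90 = 993.333 kN·m.
With M_n = 0.85 f'_c a b (d − a/2), solve the quadratic for a:
a = d − √(d² − 2M_n/(0.85 f'_c b)) = 575 − √(575² − 2 × 993.333×10⁶/(0.85 × 43.6 × 540)) = 94.01 mm.
A_s = 0.85 f'_c a b / f_y = 0.85 × 43.6 × 94.01 × 540 / 500 = 3762.7 mm².

A_s ≈ 3760 mm²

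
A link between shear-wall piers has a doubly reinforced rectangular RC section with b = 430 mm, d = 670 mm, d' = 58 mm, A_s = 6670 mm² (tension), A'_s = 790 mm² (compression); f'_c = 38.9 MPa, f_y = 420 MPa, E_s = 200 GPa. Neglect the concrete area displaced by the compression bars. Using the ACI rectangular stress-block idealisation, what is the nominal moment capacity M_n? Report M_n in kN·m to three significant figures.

M_n ≈ 1640 kN·m

Assume both tension and compression steel yield.
Net tension couple steel: A_s − A'_s = 5880 mm².
a = (A_s − A'_s) f_y / (0.85 f'_c b) = 2469600/(0.85 × 38.9 × 430) = 173.70 mm.
c = a/β₁ = 173.70/0.772 = 225.00 mm; ε'_s = 0.003(c − d')/c = 0.0022 ≥ f_y/E_s = 0.0021, so compression steel does yield.
M_n = (A_s − A'_s) f_y (d − a/2) + A'_s f_y (d − d') = [2469600 × (670 − 86.85) + 331800 × (670 − 58)] × 10⁻⁶ = 1440.15 + 203.06 = 1643.21 kN·m.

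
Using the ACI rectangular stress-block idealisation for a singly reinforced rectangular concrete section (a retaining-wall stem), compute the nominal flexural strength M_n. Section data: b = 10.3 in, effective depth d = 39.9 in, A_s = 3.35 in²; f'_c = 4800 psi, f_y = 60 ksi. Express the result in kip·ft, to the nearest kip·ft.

T = A_s f_y = 3.35 × 60 = 201 kips.
a = T/(0.85 f'_c b) = 201/(0.85 × 4.8 × 10.3) = 4.783 in.
M_n = T(d − a/2) = 201 × (39.9 − 2.3915) = 7539.2 kip·in = 7539.2/12 = 628.27 kip·ft.

M_n ≈ 628 kip·ft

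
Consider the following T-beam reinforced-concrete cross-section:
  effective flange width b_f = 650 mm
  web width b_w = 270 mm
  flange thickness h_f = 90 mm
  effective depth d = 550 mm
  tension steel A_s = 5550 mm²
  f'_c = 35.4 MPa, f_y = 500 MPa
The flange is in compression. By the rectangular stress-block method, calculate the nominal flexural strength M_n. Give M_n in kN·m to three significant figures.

M_n ≈ 1290 kN·m

Tension: T = A_s f_y = 5550 × 500 = 2775000 N.
Try a within the flange: a = T/(0.85 f'_c b_f) = 2775000/(0.85 × 35.4 × 650) = 141.88 mm.
a = 141.88 > h_f = 90 mm: the block extends into the web. Split into flange-overhang and web parts.
C_f = 0.85 f'_c (b_f − b_w) h_f = 0.85 × 35.4 × (650 − 270) × 90 = 1029078 N.
Remaining web compression depth: a_w = (T − C_f)/(0.85 f'_c b_w) = (2775000 − 1029078)/(0.85 × 35.4 × 270) = 214.90 mm.
M_n = C_f(d − h_f/2) + (T − C_f)(d − a_w/2) = 1029078 × (550 − 45) + 1745922 × (550 − 107.45) = 519.68 + 772.66 = 1292.34 × 10⁶ N·mm.
M_n = 1292.34 kN·m.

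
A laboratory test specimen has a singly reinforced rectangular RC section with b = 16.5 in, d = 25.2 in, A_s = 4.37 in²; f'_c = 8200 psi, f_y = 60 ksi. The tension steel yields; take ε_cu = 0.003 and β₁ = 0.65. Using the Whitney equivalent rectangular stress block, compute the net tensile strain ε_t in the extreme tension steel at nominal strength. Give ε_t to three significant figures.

a = A_s f_y/(0.85 f'_c b) = 2.280 in.
β₁ = 0.65, so c = a/β₁ = 2.280/0.65 = 3.508 in.
From the linear strain diagram with ε_cu = 0.003: ε_t = 0.003 (d − c)/c = 0.003 × (25.2 − 3.508)/3.508 = 0.0186.
Since ε_t ≥ 0.005, the section is tension-controlled.

ε_t ≈ 0.0186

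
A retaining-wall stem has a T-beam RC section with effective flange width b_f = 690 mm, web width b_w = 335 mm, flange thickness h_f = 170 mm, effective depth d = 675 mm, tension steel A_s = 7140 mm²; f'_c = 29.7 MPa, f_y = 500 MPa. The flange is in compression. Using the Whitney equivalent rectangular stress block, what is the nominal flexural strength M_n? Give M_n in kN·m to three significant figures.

Tension: T = A_s f_y = 7140 × 500 = 3570000 N.
Try a within the flange: a = T/(0.85 f'_c b_f) = 3570000/(0.85 × 29.7 × 690) = 204.95 mm.
a = 204.95 > h_f = 170 mm: the block extends into the web. Split into flange-overhang and web parts.
C_f = 0.85 f'_c (b_f − b_w) h_f = 0.85 × 29.7 × (690 − 335) × 170 = 1523536 N.
Remaining web compression depth: a_w = (T − C_f)/(0.85 f'_c b_w) = (3570000 − 1523536)/(0.85 × 29.7 × 335) = 241.98 mm.
M_n = C_f(d − h_f/2) + (T − C_f)(d − a_w/2) = 1523536 × (675 − 85) + 2046464 × (675 − 120.99) = 898.89 + 1133.76 = 2032.65 × 10⁶ N·mm.
M_n = 2032.65 kN·m.

M_n ≈ 2030 kN·m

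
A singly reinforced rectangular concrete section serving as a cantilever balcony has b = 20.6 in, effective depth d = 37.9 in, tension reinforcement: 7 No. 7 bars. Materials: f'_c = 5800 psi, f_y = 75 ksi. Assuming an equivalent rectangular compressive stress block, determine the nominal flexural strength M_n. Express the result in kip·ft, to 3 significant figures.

M_n ≈ 954 kip·ft

A_s = 7 × 0.6 = 4.2 in².
T = A_s f_y = 4.2 × 75 = 315 kips.
a = T/(0.85 f'_c b) = 315/(0.85 × 5.8 × 20.6) = 3.102 in.
M_n = T(d − a/2) = 315 × (37.9 − 1.551) = 11449.9 kip·in = 11449.9/12 = 954.16 kip·ft.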